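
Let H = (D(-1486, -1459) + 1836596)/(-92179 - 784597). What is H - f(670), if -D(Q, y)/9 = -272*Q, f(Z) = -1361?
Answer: 298773317/219194 ≈ 1363.1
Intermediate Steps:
D(Q, y) = 2448*Q (D(Q, y) = -(-2448)*Q = 2448*Q)
H = 450283/219194 (H = (2448*(-1486) + 1836596)/(-92179 - 784597) = (-3637728 + 1836596)/(-876776) = -1801132*(-1/876776) = 450283/219194 ≈ 2.0543)
H - f(670) = 450283/219194 - 1*(-1361) = 450283/219194 + 1361 = 298773317/219194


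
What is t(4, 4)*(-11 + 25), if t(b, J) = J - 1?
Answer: 42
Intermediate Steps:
t(b, J) = -1 + J
t(4, 4)*(-11 + 25) = (-1 + 4)*(-11 + 25) = 3*14 = 42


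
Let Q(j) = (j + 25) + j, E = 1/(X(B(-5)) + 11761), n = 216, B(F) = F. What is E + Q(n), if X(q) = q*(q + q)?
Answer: 5397628/11811 ≈ 457.00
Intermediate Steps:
X(q) = 2*q**2 (X(q) = q*(2*q) = 2*q**2)
E = 1/11811 (E = 1/(2*(-5)**2 + 11761) = 1/(2*25 + 11761) = 1/(50 + 11761) = 1/11811 ≈ 8.4667e-5)
Q(j) = 25 + 2*j (Q(j) = (25 + j) + j = 25 + 2*j)
E + Q(n) = 1/11811 + (25 + 2*216) = 1/11811 + (25 + 432) = 1/11811 + 457 = 5397628/11811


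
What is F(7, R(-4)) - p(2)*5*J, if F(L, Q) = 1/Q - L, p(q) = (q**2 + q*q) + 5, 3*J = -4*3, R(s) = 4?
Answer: 1013/4 ≈ 253.25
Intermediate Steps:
J = -4 (J = (-4*3)/3 = (1/3)*(-12) = -4)
p(q) = 5 + 2*q**2 (p(q) = (q**2 + q**2) + 5 = 2*q**2 + 5 = 5 + 2*q**2)
F(7, R(-4)) - p(2)*5*J = (1/4 - 1*7) - (5 + 2*2**2)*5*(-4) = (1/4 - 7) - (5 + 2*4)*5*(-4) = -27/4 - (5 + 8)*5*(-4) = -27/4 - 13*5*(-4) = -27/4 - 65*(-4) = -27/4 - 1*(-260) = -27/4 + 260 = 1013/4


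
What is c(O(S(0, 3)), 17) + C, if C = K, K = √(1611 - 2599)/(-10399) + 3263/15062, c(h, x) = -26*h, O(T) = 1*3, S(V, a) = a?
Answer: -1171573/15062 - 2*I*√247/10399 ≈ -77.783 - 0.0030226*I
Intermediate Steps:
O(T) = 3
K = 3263/15062 - 2*I*√247/10399 (K = √(-988)*(-1/10399) + 3263*(1/15062) = (2*I*√247)*(-1/10399) + 3263/15062 = -2*I*√247/10399 + 3263/15062 = 3263/15062 - 2*I*√247/10399 ≈ 0.21664 - 0.0030226*I)
C = 3263/15062 - 2*I*√247/10399 ≈ 0.21664 - 0.0030226*I
c(O(S(0, 3)), 17) + C = -26*3 + (3263/15062 - 2*I*√247/10399) = -78 + (3263/15062 - 2*I*√247/10399) = -1171573/15062 - 2*I*√247/10399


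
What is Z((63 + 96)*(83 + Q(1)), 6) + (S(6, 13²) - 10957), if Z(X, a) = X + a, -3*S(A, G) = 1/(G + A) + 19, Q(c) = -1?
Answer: 1092349/525 ≈ 2080.7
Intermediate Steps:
S(A, G) = -19/3 - 1/(3*(A + G)) (S(A, G) = -(1/(G + A) + 19)/3 = -(1/(A + G) + 19)/3 = -(19 + 1/(A + G))/3 = -19/3 - 1/(3*(A + G)))
Z((63 + 96)*(83 + Q(1)), 6) + (S(6, 13²) - 10957) = ((63 + 96)*(83 - 1) + 6) + ((-1 - 19*6 - 19*13²)/(3*(6 + 13²)) - 10957) = (159*82 + 6) + ((-1 - 114 - 19*169)/(3*(6 + 169)) - 10957) = (13038 + 6) + ((⅓)*(-1 - 114 - 3211)/175 - 10957) = 13044 + ((⅓)*(1/175)*(-3326) - 10957) = 13044 + (-3326/525 - 10957) = 13044 - 5755751/525 = 1092349/525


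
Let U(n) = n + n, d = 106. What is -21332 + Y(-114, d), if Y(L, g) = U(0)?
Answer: -21332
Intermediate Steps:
U(n) = 2*n
Y(L, g) = 0 (Y(L, g) = 2*0 = 0)
-21332 + Y(-114, d) = -21332 + 0 = -21332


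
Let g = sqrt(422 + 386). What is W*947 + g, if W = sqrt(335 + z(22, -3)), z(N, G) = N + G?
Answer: 2*sqrt(202) + 947*sqrt(354) ≈ 17846.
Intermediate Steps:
z(N, G) = G + N
g = 2*sqrt(202) (g = sqrt(808) = 2*sqrt(202) ≈ 28.425)
W = sqrt(354) (W = sqrt(335 + (-3 + 22)) = sqrt(335 + 19) = sqrt(354) ≈ 18.815)
W*947 + g = sqrt(354)*947 + 2*sqrt(202) = 947*sqrt(354) + 2*sqrt(202) = 2*sqrt(202) + 947*sqrt(354)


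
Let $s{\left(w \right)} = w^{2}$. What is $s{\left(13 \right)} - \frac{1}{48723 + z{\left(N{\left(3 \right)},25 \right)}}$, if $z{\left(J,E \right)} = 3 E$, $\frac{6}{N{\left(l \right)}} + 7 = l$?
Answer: $\frac{8246861}{48798} \approx 169.0$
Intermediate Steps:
$N{\left(l \right)} = \frac{6}{-7 + l}$
$s{\left(13 \right)} - \frac{1}{48723 + z{\left(N{\left(3 \right)},25 \right)}} = 13^{2} - \frac{1}{48723 + 3 \cdot 25} = 169 - \frac{1}{48723 + 75} = 169 - \frac{1}{48798} = \frac{8246861}{48798}$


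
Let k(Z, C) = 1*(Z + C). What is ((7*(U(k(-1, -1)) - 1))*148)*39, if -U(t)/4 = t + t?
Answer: 606060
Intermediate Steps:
k(Z, C) = C + Z (k(Z, C) = 1*(C + Z) = C + Z)
U(t) = -8*t (U(t) = -4*(t + t) = -8*t)
((7*(U(k(-1, -1)) - 1))*148)*39 = ((7*(-8*(-1 - 1) - 1))*148)*39 = ((7*(-8*(-2) - 1))*148)*39 = ((7*(16 - 1))*148)*39 = ((7*15)*148)*39 = (105*148)*39 = 15540*39 = 606060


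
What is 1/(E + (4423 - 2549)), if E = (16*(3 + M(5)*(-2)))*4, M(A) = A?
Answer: 1/1426 ≈ 0.00070126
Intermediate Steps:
E = -448 (E = (16*(3 + 5*(-2)))*4 = (16*(3 - 10))*4 = (16*(-7))*4 = -112*4 = -448)
1/(E + (4423 - 2549)) = 1/(-448 + (4423 - 2549)) = 1/(-448 + 1874) = 1/1426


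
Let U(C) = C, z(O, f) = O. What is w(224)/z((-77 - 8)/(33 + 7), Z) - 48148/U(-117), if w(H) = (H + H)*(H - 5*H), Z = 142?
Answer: 376536404/1989 ≈ 1.8931e+5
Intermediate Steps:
w(H) = -8*H² (w(H) = (2*H)*(-4*H) = -8*H²)
w(224)/z((-77 - 8)/(33 + 7), Z) - 48148/U(-117) = (-8*224²)/(((-77 - 8)/(33 + 7))) - 48148/(-117) = (-8*50176)/((-85/40)) - 48148*(-1/117) = -401408/((-85*1/40)) + 48148/117 = -401408/(-17/8) + 48148/117 = -401408*(-8/17) + 48148/117 = 3211264/17 + 48148/117 = 376536404/1989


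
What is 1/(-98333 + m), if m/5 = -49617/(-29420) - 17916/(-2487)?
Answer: -4877836/479435418655 ≈ -1.0174e-5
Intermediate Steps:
m = 216828733/4877836 (m = 5*(-49617/(-29420) - 17916/(-2487)) = 5*(-49617*(-1/29420) - 17916*(-1/2487)) = 5*(49617/29420 + 5972/829) = 5*(216828733/24389180) = 216828733/4877836 ≈ 44.452)
1/(-98333 + m) = 1/(-98333 + 216828733/4877836) = 1/(-479435418655/4877836) = -4877836/479435418655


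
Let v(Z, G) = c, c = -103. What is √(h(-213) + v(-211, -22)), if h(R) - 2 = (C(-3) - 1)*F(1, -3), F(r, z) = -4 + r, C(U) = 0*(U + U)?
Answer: 7*I*√2 ≈ 9.8995*I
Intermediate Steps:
v(Z, G) = -103
C(U) = 0 (C(U) = 0*(2*U) = 0)
h(R) = 5 (h(R) = 2 + (0 - 1)*(-4 + 1) = 2 - 1*(-3) = 2 + 3 = 5)
√(h(-213) + v(-211, -22)) = √(5 - 103) = √(-98) = 7*I*√2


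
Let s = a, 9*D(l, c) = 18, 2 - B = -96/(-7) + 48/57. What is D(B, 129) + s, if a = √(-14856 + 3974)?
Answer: 2 + I*√10882 ≈ 2.0 + 104.32*I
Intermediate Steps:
B = -1670/133 (B = 2 - (-96/(-7) + 48/57) = 2 - (-96*(-⅐) + 48*(1/57)) = 2 - (96/7 + 16/19) = 2 - 1*1936/133 = 2 - 1936/133 = -1670/133 ≈ -12.556)
D(l, c) = 2 (D(l, c) = (⅑)*18 = 2)
a = I*√10882 (a = √(-10882) = I*√10882 ≈ 104.32*I)
s = I*√10882 ≈ 104.32*I
D(B, 129) + s = 2 + I*√10882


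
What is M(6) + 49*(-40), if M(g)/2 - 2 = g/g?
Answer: -1954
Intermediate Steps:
M(g) = 6 (M(g) = 4 + 2*(g/g) = 4 + 2*1 = 4 + 2 = 6)
M(6) + 49*(-40) = 6 + 49*(-40) = 6 - 1960 = -1954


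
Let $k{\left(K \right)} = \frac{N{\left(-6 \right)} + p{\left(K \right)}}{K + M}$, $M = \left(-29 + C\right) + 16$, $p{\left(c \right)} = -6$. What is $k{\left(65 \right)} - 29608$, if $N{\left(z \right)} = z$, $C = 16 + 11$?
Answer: $- \frac{2339044}{79} \approx -29608.0$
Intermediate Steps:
$C = 27$
$M = 14$ ($M = \left(-29 + 27\right) + 16 = -2 + 16 = 14$)
$k{\left(K \right)} = - \frac{12}{14 + K}$ ($k{\left(K \right)} = \frac{-6 - 6}{K + 14} = - \frac{12}{14 + K}$)
$k{\left(65 \right)} - 29608 = - \frac{12}{14 + 65} - 29608 = - \frac{12}{79} - 29608 = - \frac{2339044}{79}$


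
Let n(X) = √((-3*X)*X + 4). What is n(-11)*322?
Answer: 322*I*√359 ≈ 6101.0*I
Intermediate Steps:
n(X) = √(4 - 3*X²) (n(X) = √(-3*X² + 4) = √(4 - 3*X²))
n(-11)*322 = √(4 - 3*(-11)²)*322 = √(4 - 3*121)*322 = √(4 - 363)*322 = √(-359)*322 = (I*√359)*322 = 322*I*√359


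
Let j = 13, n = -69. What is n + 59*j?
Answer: 698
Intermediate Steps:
n + 59*j = -69 + 59*13 = -69 + 767 = 698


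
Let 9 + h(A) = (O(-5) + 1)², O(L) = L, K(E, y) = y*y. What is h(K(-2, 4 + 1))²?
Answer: 49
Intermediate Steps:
K(E, y) = y²
h(A) = 7 (h(A) = -9 + (-5 + 1)² = -9 + (-4)² = -9 + 16 = 7)
h(K(-2, 4 + 1))² = 7² = 49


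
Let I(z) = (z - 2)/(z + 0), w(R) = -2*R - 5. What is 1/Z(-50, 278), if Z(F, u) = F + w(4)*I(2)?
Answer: -1/50 ≈ -0.020000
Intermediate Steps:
w(R) = -5 - 2*R
I(z) = (-2 + z)/z
Z(F, u) = F (Z(F, u) = F + (-5 - 2*4)*((-2 + 2)/2) = F + (-5 - 8)*((½)*0) = F - 13*0 = F + 0 = F)
1/Z(-50, 278) = 1/(-50) = -1/50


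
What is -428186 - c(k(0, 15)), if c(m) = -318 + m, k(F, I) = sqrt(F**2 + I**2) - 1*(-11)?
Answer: -427894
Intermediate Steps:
k(F, I) = 11 + sqrt(F**2 + I**2) (k(F, I) = sqrt(F**2 + I**2) + 11 = 11 + sqrt(F**2 + I**2))
-428186 - c(k(0, 15)) = -428186 - (-318 + (11 + sqrt(0**2 + 15**2))) = -428186 - (-318 + (11 + sqrt(0 + 225))) = -428186 - (-318 + (11 + sqrt(225))) = -428186 - (-318 + (11 + 15)) = -428186 - (-318 + 26) = -428186 - 1*(-292) = -428186 + 292 = -427894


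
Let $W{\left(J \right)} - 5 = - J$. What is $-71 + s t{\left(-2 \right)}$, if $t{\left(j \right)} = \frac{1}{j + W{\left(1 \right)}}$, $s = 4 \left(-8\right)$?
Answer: $-87$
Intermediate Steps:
$W{\left(J \right)} = 5 - J$
$s = -32$
$t{\left(j \right)} = \frac{1}{4 + j}$ ($t{\left(j \right)} = \frac{1}{j + \left(5 - 1\right)} = \frac{1}{j + 4} = \frac{1}{4 + j}$)
$-71 + s t{\left(-2 \right)} = -71 - \frac{32}{4 - 2} = -71 - \frac{32}{2} = -71 - 16 = -87$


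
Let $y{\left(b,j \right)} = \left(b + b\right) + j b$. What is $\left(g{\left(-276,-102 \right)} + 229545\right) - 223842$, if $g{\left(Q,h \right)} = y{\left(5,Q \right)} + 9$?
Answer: $4342$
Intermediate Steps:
$y{\left(b,j \right)} = 2 b + b j$
$g{\left(Q,h \right)} = 19 + 5 Q$ ($g{\left(Q,h \right)} = 5 \left(2 + Q\right) + 9 = \left(10 + 5 Q\right) + 9 = 19 + 5 Q$)
$\left(g{\left(-276,-102 \right)} + 229545\right) - 223842 = \left(\left(19 + 5 \left(-276\right)\right) + 229545\right) - 223842 = \left(\left(19 - 1380\right) + 229545\right) - 223842 = \left(-1361 + 229545\right) - 223842 = 228184 - 223842 = 4342$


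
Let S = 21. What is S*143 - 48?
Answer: 2955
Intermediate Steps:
S*143 - 48 = 21*143 - 48 = 3003 - 48 = 2955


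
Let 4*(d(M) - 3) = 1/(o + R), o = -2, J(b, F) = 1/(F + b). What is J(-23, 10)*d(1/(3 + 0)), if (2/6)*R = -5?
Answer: -203/884 ≈ -0.22964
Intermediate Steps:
R = -15 (R = 3*(-5) = -15)
d(M) = 203/68 (d(M) = 3 + 1/(4*(-2 - 15)) = 3 + (¼)/(-17) = 3 + (¼)*(-1/17) = 3 - 1/68 = 203/68)
J(-23, 10)*d(1/(3 + 0)) = (203/68)/(10 - 23) = (203/68)/(-13) = -1/13*203/68 = -203/884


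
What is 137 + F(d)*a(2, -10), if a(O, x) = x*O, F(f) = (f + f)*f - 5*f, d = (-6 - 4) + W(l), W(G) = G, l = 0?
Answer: -4863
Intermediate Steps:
d = -10 (d = (-6 - 4) + 0 = -10 + 0 = -10)
F(f) = -5*f + 2*f² (F(f) = (2*f)*f - 5*f = 2*f² - 5*f = -5*f + 2*f²)
a(O, x) = O*x
137 + F(d)*a(2, -10) = 137 + (-10*(-5 + 2*(-10)))*(2*(-10)) = 137 - 10*(-5 - 20)*(-20) = 137 - 10*(-25)*(-20) = 137 + 250*(-20) = 137 - 5000 = -4863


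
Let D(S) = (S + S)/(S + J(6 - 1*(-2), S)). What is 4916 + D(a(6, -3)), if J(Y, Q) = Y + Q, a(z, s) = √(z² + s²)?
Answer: 142609/29 - 12*√5/29 ≈ 4916.6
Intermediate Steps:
a(z, s) = √(s² + z²)
J(Y, Q) = Q + Y
D(S) = 2*S/(8 + 2*S) (D(S) = (S + S)/(S + (S + (6 - 1*(-2)))) = (2*S)/(S + (S + (6 + 2))) = (2*S)/(S + (S + 8)) = (2*S)/(S + (8 + S)) = (2*S)/(8 + 2*S) = 2*S/(8 + 2*S))
4916 + D(a(6, -3)) = 4916 + √((-3)² + 6²)/(4 + √((-3)² + 6²)) = 4916 + √(9 + 36)/(4 + √(9 + 36)) = 4916 + √45/(4 + √45) = 4916 + (3*√5)/(4 + 3*√5) = 4916 + 3*√5/(4 + 3*√5)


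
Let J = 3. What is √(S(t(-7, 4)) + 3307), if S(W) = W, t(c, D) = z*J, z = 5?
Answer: √3322 ≈ 57.637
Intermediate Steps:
t(c, D) = 15 (t(c, D) = 5*3 = 15)
√(S(t(-7, 4)) + 3307) = √(15 + 3307) = √3322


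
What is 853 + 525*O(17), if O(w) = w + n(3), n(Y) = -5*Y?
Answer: 1903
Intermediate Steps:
O(w) = -15 + w (O(w) = w - 5*3 = w - 15 = -15 + w)
853 + 525*O(17) = 853 + 525*(-15 + 17) = 853 + 525*2 = 853 + 1050 = 1903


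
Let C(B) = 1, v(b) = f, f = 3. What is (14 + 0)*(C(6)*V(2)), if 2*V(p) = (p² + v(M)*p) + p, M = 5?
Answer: 84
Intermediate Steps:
v(b) = 3
V(p) = p²/2 + 2*p (V(p) = ((p² + 3*p) + p)/2 = (p² + 4*p)/2 = p²/2 + 2*p)
(14 + 0)*(C(6)*V(2)) = (14 + 0)*(1*((½)*2*(4 + 2))) = 14*(1*((½)*2*6)) = 14*(1*6) = 14*6 = 84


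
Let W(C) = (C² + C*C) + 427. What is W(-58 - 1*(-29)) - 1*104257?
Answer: -102148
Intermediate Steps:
W(C) = 427 + 2*C² (W(C) = (C² + C²) + 427 = 2*C² + 427 = 427 + 2*C²)
W(-58 - 1*(-29)) - 1*104257 = (427 + 2*(-58 - 1*(-29))²) - 1*104257 = (427 + 2*(-58 + 29)²) - 104257 = (427 + 2*(-29)²) - 104257 = (427 + 2*841) - 104257 = (427 + 1682) - 104257 = 2109 - 104257 = -102148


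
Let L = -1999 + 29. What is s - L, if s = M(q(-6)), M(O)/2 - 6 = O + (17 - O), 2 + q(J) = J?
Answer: 2016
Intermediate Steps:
q(J) = -2 + J
M(O) = 46 (M(O) = 12 + 2*(O + (17 - O)) = 12 + 2*17 = 12 + 34 = 46)
s = 46
L = -1970
s - L = 46 - 1*(-1970) = 46 + 1970 = 2016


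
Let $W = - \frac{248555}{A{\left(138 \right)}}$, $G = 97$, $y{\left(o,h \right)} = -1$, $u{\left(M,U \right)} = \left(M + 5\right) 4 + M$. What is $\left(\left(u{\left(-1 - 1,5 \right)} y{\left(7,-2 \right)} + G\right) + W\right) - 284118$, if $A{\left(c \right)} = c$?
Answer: $- \frac{39444833}{138} \approx -2.8583 \cdot 10^{5}$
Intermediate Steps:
$u{\left(M,U \right)} = 20 + 5 M$ ($u{\left(M,U \right)} = \left(5 + M\right) 4 + M = \left(20 + 4 M\right) + M = 20 + 5 M$)
$W = - \frac{248555}{138} \approx -1801.1$
$\left(\left(u{\left(-1 - 1,5 \right)} y{\left(7,-2 \right)} + G\right) + W\right) - 284118 = \left(\left(\left(20 + 5 \left(-1 - 1\right)\right) \left(-1\right) + 97\right) - \frac{248555}{138}\right) - 284118 = \left(\left(\left(20 + 5 \left(-2\right)\right) \left(-1\right) + 97\right) - \frac{248555}{138}\right) - 284118 = \left(\left(\left(20 - 10\right) \left(-1\right) + 97\right) - \frac{248555}{138}\right) - 284118 = \left(\left(10 \left(-1\right) + 97\right) - \frac{248555}{138}\right) - 284118 = \left(\left(-10 + 97\right) - \frac{248555}{138}\right) - 284118 = \left(87 - \frac{248555}{138}\right) - 284118 = - \frac{236549}{138} - 284118 = - \frac{39444833}{138}$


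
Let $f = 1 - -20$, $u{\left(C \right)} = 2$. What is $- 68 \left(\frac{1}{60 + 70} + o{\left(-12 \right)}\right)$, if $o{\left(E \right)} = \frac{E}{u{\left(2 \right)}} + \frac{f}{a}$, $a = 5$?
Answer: $\frac{7922}{65} \approx 121.88$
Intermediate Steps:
$f = 21$ ($f = 1 + 20 = 21$)
$o{\left(E \right)} = \frac{21}{5} + \frac{E}{2}$ ($o{\left(E \right)} = \frac{E}{2} + \frac{21}{5} = \frac{21}{5} + \frac{E}{2}$)
$- 68 \left(\frac{1}{60 + 70} + o{\left(-12 \right)}\right) = - 68 \left(\frac{1}{60 + 70} + \left(\frac{21}{5} + \frac{1}{2} \left(-12\right)\right)\right) = - 68 \left(\frac{1}{130} + \left(\frac{21}{5} - 6\right)\right) = - 68 \left(\frac{1}{130} - \frac{9}{5}\right) = \left(-68\right) \left(- \frac{233}{130}\right) = \frac{7922}{65}$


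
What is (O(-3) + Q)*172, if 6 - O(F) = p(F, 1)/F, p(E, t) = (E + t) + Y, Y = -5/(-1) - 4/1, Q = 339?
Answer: 177848/3 ≈ 59283.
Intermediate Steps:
Y = 1 (Y = -5*(-1) - 4*1 = 5 - 4 = 1)
p(E, t) = 1 + E + t (p(E, t) = (E + t) + 1 = 1 + E + t)
O(F) = 6 - (2 + F)/F (O(F) = 6 - (1 + F + 1)/F = 6 - (2 + F)/F)
(O(-3) + Q)*172 = ((5 - 2/(-3)) + 339)*172 = ((5 - 2*(-⅓)) + 339)*172 = ((5 + ⅔) + 339)*172 = (17/3 + 339)*172 = (1034/3)*172 = 177848/3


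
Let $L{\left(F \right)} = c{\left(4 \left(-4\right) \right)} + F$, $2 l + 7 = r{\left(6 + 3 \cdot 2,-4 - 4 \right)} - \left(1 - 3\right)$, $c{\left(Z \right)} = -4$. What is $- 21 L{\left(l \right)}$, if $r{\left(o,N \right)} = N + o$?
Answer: $\frac{189}{2} \approx 94.5$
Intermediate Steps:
$l = - \frac{1}{2}$ ($l = - \frac{7}{2} + \frac{\left(\left(-4 - 4\right) + \left(6 + 3 \cdot 2\right)\right) - \left(1 - 3\right)}{2} = - \frac{7}{2} + \frac{\left(\left(-4 - 4\right) + \left(6 + 6\right)\right) - -2}{2} = - \frac{7}{2} + \frac{\left(-8 + 12\right) + 2}{2} = - \frac{7}{2} + \frac{4 + 2}{2} = - \frac{7}{2} + \frac{1}{2} \cdot 6 = - \frac{7}{2} + 3 = - \frac{1}{2} \approx -0.5$)
$L{\left(F \right)} = -4 + F$
$- 21 L{\left(l \right)} = - 21 \left(-4 - \frac{1}{2}\right) = \left(-21\right) \left(- \frac{9}{2}\right) = \frac{189}{2}$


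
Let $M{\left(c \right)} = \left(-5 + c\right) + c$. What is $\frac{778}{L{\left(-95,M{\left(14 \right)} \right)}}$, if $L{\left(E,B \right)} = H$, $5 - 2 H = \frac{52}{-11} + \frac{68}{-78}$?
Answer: $\frac{667524}{4547} \approx 146.81$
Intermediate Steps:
$H = \frac{4547}{858}$ ($H = \frac{5}{2} - \frac{\frac{52}{-11} + \frac{68}{-78}}{2} = \frac{5}{2} - \frac{52 \left(- \frac{1}{11}\right) + 68 \left(- \frac{1}{78}\right)}{2} = \frac{5}{2} - \frac{- \frac{52}{11} - \frac{34}{39}}{2} = \frac{5}{2} - - \frac{1201}{429} = \frac{5}{2} + \frac{1201}{429} = \frac{4547}{858} \approx 5.2995$)
$M{\left(c \right)} = -5 + 2 c$
$L{\left(E,B \right)} = \frac{4547}{858}$
$\frac{778}{L{\left(-95,M{\left(14 \right)} \right)}} = \frac{778}{\frac{4547}{858}} = 778 \cdot \frac{858}{4547} = \frac{667524}{4547}$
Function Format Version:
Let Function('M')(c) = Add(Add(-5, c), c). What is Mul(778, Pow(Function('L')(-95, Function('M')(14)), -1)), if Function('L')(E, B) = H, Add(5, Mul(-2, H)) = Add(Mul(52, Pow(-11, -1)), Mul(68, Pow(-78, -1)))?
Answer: Rational(667524, 4547) ≈ 146.81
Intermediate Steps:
H = Rational(4547, 858) (H = Add(Rational(5, 2), Mul(Rational(-1, 2), Add(Mul(52, Pow(-11, -1)), Mul(68, Pow(-78, -1))))) = Add(Rational(5, 2), Mul(Rational(-1, 2), Add(Mul(52, Rational(-1, 11)), Mul(68, Rational(-1, 78))))) = Add(Rational(5, 2), Mul(Rational(-1, 2), Add(Rational(-52, 11), Rational(-34, 39)))) = Add(Rational(5, 2), Mul(Rational(-1, 2), Rational(-2402, 429))) = Add(Rational(5, 2), Rational(1201, 429)) = Rational(4547, 858) ≈ 5.2995)
Function('M')(c) = Add(-5, Mul(2, c))
Function('L')(E, B) = Rational(4547, 858)
Mul(778, Pow(Function('L')(-95, Function('M')(14)), -1)) = Mul(778, Pow(Rational(4547, 858), -1)) = Mul(778, Rational(858, 4547)) = Rational(667524, 4547)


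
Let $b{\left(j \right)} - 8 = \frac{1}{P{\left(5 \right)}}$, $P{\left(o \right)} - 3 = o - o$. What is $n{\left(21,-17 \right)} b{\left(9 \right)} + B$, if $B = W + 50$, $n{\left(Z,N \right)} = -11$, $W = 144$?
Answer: $\frac{307}{3} \approx 102.33$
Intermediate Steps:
$B = 194$ ($B = 144 + 50 = 194$)
$P{\left(o \right)} = 3$ ($P{\left(o \right)} = 3 + \left(o - o\right) = 3 + 0 = 3$)
$b{\left(j \right)} = \frac{25}{3}$ ($b{\left(j \right)} = 8 + \frac{1}{3} = \frac{25}{3}$)
$n{\left(21,-17 \right)} b{\left(9 \right)} + B = \left(-11\right) \frac{25}{3} + 194 = - \frac{275}{3} + 194 = \frac{307}{3}$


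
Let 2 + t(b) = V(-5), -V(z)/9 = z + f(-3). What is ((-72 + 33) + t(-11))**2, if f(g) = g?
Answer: 961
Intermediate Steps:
V(z) = 27 - 9*z (V(z) = -9*(z - 3) = -9*(-3 + z) = 27 - 9*z)
t(b) = 70 (t(b) = -2 + (27 - 9*(-5)) = -2 + (27 + 45) = -2 + 72 = 70)
((-72 + 33) + t(-11))**2 = ((-72 + 33) + 70)**2 = (-39 + 70)**2 = 31**2 = 961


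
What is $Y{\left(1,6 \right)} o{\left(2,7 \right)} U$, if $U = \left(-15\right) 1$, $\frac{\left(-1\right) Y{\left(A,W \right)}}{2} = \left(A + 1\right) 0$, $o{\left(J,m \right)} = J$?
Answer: $0$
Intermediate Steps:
$Y{\left(A,W \right)} = 0$ ($Y{\left(A,W \right)} = - 2 \left(A + 1\right) 0 = - 2 \left(1 + A\right) 0 = \left(-2\right) 0 = 0$)
$U = -15$
$Y{\left(1,6 \right)} o{\left(2,7 \right)} U = 0 \cdot 2 \left(-15\right) = 0 \left(-15\right) = 0$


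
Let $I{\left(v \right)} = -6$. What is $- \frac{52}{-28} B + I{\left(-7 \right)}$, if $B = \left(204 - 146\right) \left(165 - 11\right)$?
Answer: $16582$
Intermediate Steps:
$B = 8932$ ($B = 58 \cdot 154 = 8932$)
$- \frac{52}{-28} B + I{\left(-7 \right)} = - \frac{52}{-28} \cdot 8932 - 6 = \left(-52\right) \left(- \frac{1}{28}\right) 8932 - 6 = \frac{13}{7} \cdot 8932 - 6 = 16588 - 6 = 16582$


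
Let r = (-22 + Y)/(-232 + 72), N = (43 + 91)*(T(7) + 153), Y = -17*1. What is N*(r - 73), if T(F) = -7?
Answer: -56936131/40 ≈ -1.4234e+6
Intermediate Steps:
Y = -17
N = 19564 (N = (43 + 91)*(-7 + 153) = 134*146 = 19564)
r = 39/160 (r = (-22 - 17)/(-232 + 72) = -39/(-160) = -39*(-1/160) = 39/160 ≈ 0.24375)
N*(r - 73) = 19564*(39/160 - 73) = 19564*(-11641/160) = -56936131/40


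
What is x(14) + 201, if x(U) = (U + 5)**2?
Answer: 562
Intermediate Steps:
x(U) = (5 + U)**2
x(14) + 201 = (5 + 14)**2 + 201 = 19**2 + 201 = 361 + 201 = 562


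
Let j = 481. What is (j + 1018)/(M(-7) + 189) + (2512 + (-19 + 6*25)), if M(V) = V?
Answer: 482525/182 ≈ 2651.2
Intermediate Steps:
(j + 1018)/(M(-7) + 189) + (2512 + (-19 + 6*25)) = (481 + 1018)/(-7 + 189) + (2512 + (-19 + 6*25)) = 1499/182 + (2512 + (-19 + 150)) = 1499*(1/182) + (2512 + 131) = 1499/182 + 2643 = 482525/182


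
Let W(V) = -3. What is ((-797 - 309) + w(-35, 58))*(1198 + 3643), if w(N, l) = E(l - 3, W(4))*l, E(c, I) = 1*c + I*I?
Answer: 12615646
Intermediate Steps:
E(c, I) = c + I²
w(N, l) = l*(6 + l) (w(N, l) = ((l - 3) + (-3)²)*l = ((-3 + l) + 9)*l = (6 + l)*l = l*(6 + l))
((-797 - 309) + w(-35, 58))*(1198 + 3643) = ((-797 - 309) + 58*(6 + 58))*(1198 + 3643) = (-1106 + 58*64)*4841 = (-1106 + 3712)*4841 = 2606*4841 = 12615646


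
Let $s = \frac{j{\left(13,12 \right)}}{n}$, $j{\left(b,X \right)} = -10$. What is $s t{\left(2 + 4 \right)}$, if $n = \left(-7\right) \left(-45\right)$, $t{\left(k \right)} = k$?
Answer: $- \frac{4}{21} \approx -0.19048$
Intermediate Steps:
$n = 315$
$s = - \frac{2}{63}$ ($s = - \frac{10}{315} = \left(-10\right) \frac{1}{315} = - \frac{2}{63} \approx -0.031746$)
$s t{\left(2 + 4 \right)} = - \frac{2 \left(2 + 4\right)}{63} = \left(- \frac{2}{63}\right) 6 = - \frac{4}{21}$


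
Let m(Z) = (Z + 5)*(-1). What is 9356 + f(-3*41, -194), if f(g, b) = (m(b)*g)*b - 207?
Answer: 4519067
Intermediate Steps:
m(Z) = -5 - Z (m(Z) = (5 + Z)*(-1) = -5 - Z)
f(g, b) = -207 + b*g*(-5 - b) (f(g, b) = ((-5 - b)*g)*b - 207 = (g*(-5 - b))*b - 207 = b*g*(-5 - b) - 207 = -207 + b*g*(-5 - b))
9356 + f(-3*41, -194) = 9356 + (-207 - 1*(-194)*(-3*41)*(5 - 194)) = 9356 + (-207 - 1*(-194)*(-123)*(-189)) = 9356 + (-207 + 4509918) = 9356 + 4509711 = 4519067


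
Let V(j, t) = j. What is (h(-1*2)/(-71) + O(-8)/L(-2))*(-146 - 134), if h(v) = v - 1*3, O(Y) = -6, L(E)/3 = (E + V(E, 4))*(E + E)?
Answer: 1085/71 ≈ 15.282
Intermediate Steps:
L(E) = 12*E**2 (L(E) = 3*((E + E)*(E + E)) = 3*((2*E)*(2*E)) = 3*(4*E**2) = 12*E**2)
h(v) = -3 + v (h(v) = v - 3 = -3 + v)
(h(-1*2)/(-71) + O(-8)/L(-2))*(-146 - 134) = ((-3 - 1*2)/(-71) - 6/(12*(-2)**2))*(-146 - 134) = ((-3 - 2)*(-1/71) - 6/(12*4))*(-280) = (-5*(-1/71) - 6/48)*(-280) = (5/71 - 6*1/48)*(-280) = (5/71 - 1/8)*(-280) = -31/568*(-280) = 1085/71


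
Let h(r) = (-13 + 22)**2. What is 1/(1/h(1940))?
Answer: 81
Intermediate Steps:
h(r) = 81 (h(r) = 9**2 = 81)
1/(1/h(1940)) = 1/(1/81) = 81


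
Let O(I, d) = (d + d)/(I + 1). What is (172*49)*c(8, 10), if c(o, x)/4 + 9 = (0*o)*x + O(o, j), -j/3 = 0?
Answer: -303408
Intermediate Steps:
j = 0 (j = -3*0 = 0)
O(I, d) = 2*d/(1 + I) (O(I, d) = (2*d)/(1 + I) = 2*d/(1 + I))
c(o, x) = -36 (c(o, x) = -36 + 4*((0*o)*x + 2*0/(1 + o)) = -36 + 4*(0*x + 0) = -36 + 4*(0 + 0) = -36 + 4*0 = -36 + 0 = -36)
(172*49)*c(8, 10) = (172*49)*(-36) = 8428*(-36) = -303408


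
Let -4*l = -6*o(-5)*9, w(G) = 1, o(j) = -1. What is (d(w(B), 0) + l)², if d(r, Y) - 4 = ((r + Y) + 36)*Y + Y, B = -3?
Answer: 361/4 ≈ 90.250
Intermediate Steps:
d(r, Y) = 4 + Y + Y*(36 + Y + r) (d(r, Y) = 4 + (((r + Y) + 36)*Y + Y) = 4 + (((Y + r) + 36)*Y + Y) = 4 + ((36 + Y + r)*Y + Y) = 4 + (Y*(36 + Y + r) + Y) = 4 + (Y + Y*(36 + Y + r)) = 4 + Y + Y*(36 + Y + r))
l = -27/2 (l = -(-6*(-1))*9/4 = -3*9/2 = -¼*54 = -27/2 ≈ -13.500)
(d(w(B), 0) + l)² = ((4 + 0² + 37*0 + 0*1) - 27/2)² = ((4 + 0 + 0 + 0) - 27/2)² = (4 - 27/2)² = (-19/2)² = 361/4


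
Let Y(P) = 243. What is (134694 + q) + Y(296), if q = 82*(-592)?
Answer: 86393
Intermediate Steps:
q = -48544
(134694 + q) + Y(296) = (134694 - 48544) + 243 = 86150 + 243 = 86393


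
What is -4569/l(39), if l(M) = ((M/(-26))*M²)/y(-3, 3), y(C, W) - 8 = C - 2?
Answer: 3046/507 ≈ 6.0079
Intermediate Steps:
y(C, W) = 6 + C (y(C, W) = 8 + (C - 2) = 8 + (-2 + C) = 6 + C)
l(M) = -M³/78 (l(M) = ((M/(-26))*M²)/(6 - 3) = ((M*(-1/26))*M²)/3 = ((-M/26)*M²)*(⅓) = -M³/26*(⅓) = -M³/78)
-4569/l(39) = -4569/((-1/78*39³)) = -4569/((-1/78*59319)) = -4569/(-1521/2) = -4569*(-2/1521) = 3046/507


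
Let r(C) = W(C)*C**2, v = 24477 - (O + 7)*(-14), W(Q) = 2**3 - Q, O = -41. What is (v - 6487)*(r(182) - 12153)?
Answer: -101156117706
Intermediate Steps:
W(Q) = 8 - Q
v = 24001 (v = 24477 - (-41 + 7)*(-14) = 24477 - (-34)*(-14) = 24477 - 1*476 = 24477 - 476 = 24001)
r(C) = C**2*(8 - C) (r(C) = (8 - C)*C**2 = C**2*(8 - C))
(v - 6487)*(r(182) - 12153) = (24001 - 6487)*(182**2*(8 - 1*182) - 12153) = 17514*(33124*(8 - 182) - 12153) = 17514*(33124*(-174) - 12153) = 17514*(-5763576 - 12153) = 17514*(-5775729) = -101156117706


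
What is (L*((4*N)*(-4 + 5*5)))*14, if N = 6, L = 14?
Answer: 98784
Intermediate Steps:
(L*((4*N)*(-4 + 5*5)))*14 = (14*((4*6)*(-4 + 5*5)))*14 = (14*(24*(-4 + 25)))*14 = (14*(24*21))*14 = (14*504)*14 = 7056*14 = 98784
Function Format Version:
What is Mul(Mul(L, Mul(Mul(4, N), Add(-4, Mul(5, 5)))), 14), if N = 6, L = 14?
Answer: 98784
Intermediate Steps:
Mul(Mul(L, Mul(Mul(4, N), Add(-4, Mul(5, 5)))), 14) = Mul(Mul(14, Mul(Mul(4, 6), Add(-4, Mul(5, 5)))), 14) = Mul(Mul(14, Mul(24, Add(-4, 25))), 14) = Mul(Mul(14, Mul(24, 21)), 14) = Mul(Mul(14, 504), 14) = Mul(7056, 14) = 98784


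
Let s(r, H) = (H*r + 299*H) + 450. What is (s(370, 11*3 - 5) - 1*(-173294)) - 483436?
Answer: -290960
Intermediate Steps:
s(r, H) = 450 + 299*H + H*r (s(r, H) = (299*H + H*r) + 450 = 450 + 299*H + H*r)
(s(370, 11*3 - 5) - 1*(-173294)) - 483436 = ((450 + 299*(11*3 - 5) + (11*3 - 5)*370) - 1*(-173294)) - 483436 = ((450 + 299*(33 - 5) + (33 - 5)*370) + 173294) - 483436 = ((450 + 299*28 + 28*370) + 173294) - 483436 = ((450 + 8372 + 10360) + 173294) - 483436 = (19182 + 173294) - 483436 = 192476 - 483436 = -290960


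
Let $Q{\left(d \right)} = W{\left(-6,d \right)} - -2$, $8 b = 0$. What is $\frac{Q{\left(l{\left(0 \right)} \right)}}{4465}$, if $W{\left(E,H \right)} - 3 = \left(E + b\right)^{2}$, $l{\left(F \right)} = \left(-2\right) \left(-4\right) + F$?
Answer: $\frac{41}{4465} \approx 0.0091825$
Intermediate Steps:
$b = 0$ ($b = \frac{1}{8} \cdot 0 = 0$)
$l{\left(F \right)} = 8 + F$
$W{\left(E,H \right)} = 3 + E^{2}$ ($W{\left(E,H \right)} = 3 + \left(E + 0\right)^{2} = 3 + E^{2}$)
$Q{\left(d \right)} = 41$ ($Q{\left(d \right)} = \left(3 + \left(-6\right)^{2}\right) - -2 = \left(3 + 36\right) + 2 = 39 + 2 = 41$)
$\frac{Q{\left(l{\left(0 \right)} \right)}}{4465} = \frac{41}{4465}$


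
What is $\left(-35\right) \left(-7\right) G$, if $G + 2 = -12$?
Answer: $-3430$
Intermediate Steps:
$G = -14$ ($G = -2 - 12 = -14$)
$\left(-35\right) \left(-7\right) G = \left(-35\right) \left(-7\right) \left(-14\right) = 245 \left(-14\right) = -3430$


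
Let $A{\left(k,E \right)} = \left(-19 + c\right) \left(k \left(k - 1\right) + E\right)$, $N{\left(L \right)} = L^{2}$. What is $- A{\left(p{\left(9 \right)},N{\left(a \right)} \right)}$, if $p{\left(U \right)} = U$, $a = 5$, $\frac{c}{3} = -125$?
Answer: $38218$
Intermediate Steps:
$c = -375$ ($c = 3 \left(-125\right) = -375$)
$A{\left(k,E \right)} = - 394 E - 394 k \left(-1 + k\right)$ ($A{\left(k,E \right)} = \left(-19 - 375\right) \left(k \left(k - 1\right) + E\right) = - 394 \left(k \left(-1 + k\right) + E\right) = - 394 \left(E + k \left(-1 + k\right)\right) = - 394 E - 394 k \left(-1 + k\right)$)
$- A{\left(p{\left(9 \right)},N{\left(a \right)} \right)} = - (- 394 \cdot 5^{2} - 394 \cdot 9^{2} + 394 \cdot 9) = - (\left(-394\right) 25 - 31914 + 3546) = - (-9850 - 31914 + 3546) = \left(-1\right) \left(-38218\right) = 38218$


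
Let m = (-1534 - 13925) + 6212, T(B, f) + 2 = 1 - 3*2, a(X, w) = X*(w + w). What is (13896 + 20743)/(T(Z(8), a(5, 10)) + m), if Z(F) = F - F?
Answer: -34639/9254 ≈ -3.7431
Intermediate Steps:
Z(F) = 0
a(X, w) = 2*X*w (a(X, w) = X*(2*w) = 2*X*w)
T(B, f) = -7 (T(B, f) = -2 + (1 - 3*2) = -2 + (1 - 6) = -2 - 5 = -7)
m = -9247 (m = -15459 + 6212 = -9247)
(13896 + 20743)/(T(Z(8), a(5, 10)) + m) = (13896 + 20743)/(-7 - 9247) = 34639/(-9254) = 34639*(-1/9254) = -34639/9254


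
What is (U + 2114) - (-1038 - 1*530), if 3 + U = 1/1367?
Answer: 5029194/1367 ≈ 3679.0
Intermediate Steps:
U = -4100/1367 (U = -3 + 1/1367 = -4100/1367 ≈ -2.9993)
(U + 2114) - (-1038 - 1*530) = (-4100/1367 + 2114) - (-1038 - 1*530) = 2885738/1367 - (-1038 - 530) = 2885738/1367 - 1*(-1568) = 2885738/1367 + 1568 = 5029194/1367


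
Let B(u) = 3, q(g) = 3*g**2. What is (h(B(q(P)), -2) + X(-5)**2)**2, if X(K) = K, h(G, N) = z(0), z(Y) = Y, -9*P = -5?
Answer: 625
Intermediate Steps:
P = 5/9 (P = -1/9*(-5) = 5/9 ≈ 0.55556)
h(G, N) = 0
(h(B(q(P)), -2) + X(-5)**2)**2 = (0 + (-5)**2)**2 = (0 + 25)**2 = 25**2 = 625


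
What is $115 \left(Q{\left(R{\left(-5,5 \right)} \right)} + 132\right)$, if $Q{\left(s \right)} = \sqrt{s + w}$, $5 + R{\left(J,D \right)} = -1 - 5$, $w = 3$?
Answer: $15180 + 230 i \sqrt{2} \approx 15180.0 + 325.27 i$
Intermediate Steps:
$R{\left(J,D \right)} = -11$ ($R{\left(J,D \right)} = -5 - 6 = -11$)
$Q{\left(s \right)} = \sqrt{3 + s}$ ($Q{\left(s \right)} = \sqrt{s + 3} = \sqrt{3 + s}$)
$115 \left(Q{\left(R{\left(-5,5 \right)} \right)} + 132\right) = 115 \left(\sqrt{3 - 11} + 132\right) = 115 \left(\sqrt{-8} + 132\right) = 115 \left(2 i \sqrt{2} + 132\right) = 115 \left(132 + 2 i \sqrt{2}\right) = 15180 + 230 i \sqrt{2}$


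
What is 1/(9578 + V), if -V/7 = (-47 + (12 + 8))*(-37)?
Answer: 1/2585 ≈ 0.00038685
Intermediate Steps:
V = -6993 (V = -7*(-47 + (12 + 8))*(-37) = -7*(-47 + 20)*(-37) = -(-189)*(-37) = -7*999 = -6993)
1/(9578 + V) = 1/(9578 - 6993) = 1/2585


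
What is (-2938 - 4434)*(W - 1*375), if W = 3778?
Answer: -25086916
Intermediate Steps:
(-2938 - 4434)*(W - 1*375) = (-2938 - 4434)*(3778 - 1*375) = -7372*(3778 - 375) = -7372*3403 = -25086916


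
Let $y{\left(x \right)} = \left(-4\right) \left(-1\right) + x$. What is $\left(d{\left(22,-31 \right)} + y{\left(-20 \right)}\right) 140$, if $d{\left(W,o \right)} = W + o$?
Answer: $-3500$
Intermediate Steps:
$y{\left(x \right)} = 4 + x$
$\left(d{\left(22,-31 \right)} + y{\left(-20 \right)}\right) 140 = \left(\left(22 - 31\right) + \left(4 - 20\right)\right) 140 = \left(-9 - 16\right) 140 = \left(-25\right) 140 = -3500$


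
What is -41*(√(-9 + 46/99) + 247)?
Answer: -10127 - 533*I*√55/33 ≈ -10127.0 - 119.78*I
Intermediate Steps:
-41*(√(-9 + 46/99) + 247) = -41*(√(-845/99) + 247) = -41*(13*I*√55/33 + 247) = -41*(247 + 13*I*√55/33) = -10127 - 533*I*√55/33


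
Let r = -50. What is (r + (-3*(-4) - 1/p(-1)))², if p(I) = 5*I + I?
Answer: 51529/36 ≈ 1431.4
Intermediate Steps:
p(I) = 6*I
(r + (-3*(-4) - 1/p(-1)))² = (-50 + (-3*(-4) - 1/(6*(-1))))² = (-50 + (12 - 1/(-6)))² = (-50 + (12 - 1*(-⅙)))² = (-50 + (12 + ⅙))² = (-50 + 73/6)² = (-227/6)² = 51529/36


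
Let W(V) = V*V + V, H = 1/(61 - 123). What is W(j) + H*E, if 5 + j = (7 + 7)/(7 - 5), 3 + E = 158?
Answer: 7/2 ≈ 3.5000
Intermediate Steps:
H = -1/62 (H = 1/(-62) = -1/62 ≈ -0.016129)
E = 155 (E = -3 + 158 = 155)
j = 2 (j = -5 + (7 + 7)/(7 - 5) = -5 + 14/2 = -5 + 14*(½) = -5 + 7 = 2)
W(V) = V + V² (W(V) = V² + V = V + V²)
W(j) + H*E = 2*(1 + 2) - 1/62*155 = 2*3 - 5/2 = 6 - 5/2 = 7/2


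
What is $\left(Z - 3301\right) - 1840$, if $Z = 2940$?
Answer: $-2201$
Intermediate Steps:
$\left(Z - 3301\right) - 1840 = \left(2940 - 3301\right) - 1840 = -361 - 1840 = -2201$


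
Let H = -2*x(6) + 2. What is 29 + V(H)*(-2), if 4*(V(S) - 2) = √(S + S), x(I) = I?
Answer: 25 - I*√5 ≈ 25.0 - 2.2361*I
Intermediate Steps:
H = -10 (H = -2*6 + 2 = -12 + 2 = -10)
V(S) = 2 + √2*√S/4 (V(S) = 2 + √(S + S)/4 = 2 + √(2*S)/4 = 2 + (√2*√S)/4 = 2 + √2*√S/4)
29 + V(H)*(-2) = 29 + (2 + √2*√(-10)/4)*(-2) = 29 + (2 + √2*(I*√10)/4)*(-2) = 29 + (2 + I*√5/2)*(-2) = 29 + (-4 - I*√5) = 25 - I*√5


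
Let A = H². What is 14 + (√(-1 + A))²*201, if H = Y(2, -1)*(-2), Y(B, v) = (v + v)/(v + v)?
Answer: 617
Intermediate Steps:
Y(B, v) = 1 (Y(B, v) = (2*v)/((2*v)) = (2*v)*(1/(2*v)) = 1)
H = -2 (H = 1*(-2) = -2)
A = 4 (A = (-2)² = 4)
14 + (√(-1 + A))²*201 = 14 + (√(-1 + 4))²*201 = 14 + (√3)²*201 = 14 + 3*201 = 14 + 603 = 617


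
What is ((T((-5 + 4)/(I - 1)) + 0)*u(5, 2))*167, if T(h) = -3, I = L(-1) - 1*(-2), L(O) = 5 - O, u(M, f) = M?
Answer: -2505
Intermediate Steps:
I = 8 (I = (5 - 1*(-1)) - 1*(-2) = (5 + 1) + 2 = 6 + 2 = 8)
((T((-5 + 4)/(I - 1)) + 0)*u(5, 2))*167 = ((-3 + 0)*5)*167 = -3*5*167 = -15*167 = -2505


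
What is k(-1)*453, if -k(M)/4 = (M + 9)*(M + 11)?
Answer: -144960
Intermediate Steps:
k(M) = -4*(9 + M)*(11 + M) (k(M) = -4*(M + 9)*(M + 11) = -4*(9 + M)*(11 + M))
k(-1)*453 = (-396 - 80*(-1) - 4*(-1)**2)*453 = (-396 + 80 - 4*1)*453 = (-396 + 80 - 4)*453 = -320*453 = -144960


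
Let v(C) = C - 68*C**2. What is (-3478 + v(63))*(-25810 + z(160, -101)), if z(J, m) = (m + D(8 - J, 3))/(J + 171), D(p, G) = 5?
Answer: 2334918002242/331 ≈ 7.0541e+9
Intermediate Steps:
z(J, m) = (5 + m)/(171 + J) (z(J, m) = (m + 5)/(J + 171) = (5 + m)/(171 + J))
v(C) = C - 68*C**2
(-3478 + v(63))*(-25810 + z(160, -101)) = (-3478 + 63*(1 - 68*63))*(-25810 + (5 - 101)/(171 + 160)) = (-3478 + 63*(1 - 4284))*(-25810 - 96/331) = (-3478 + 63*(-4283))*(-25810 + (1/331)*(-96)) = (-3478 - 269829)*(-25810 - 96/331) = -273307*(-8543206/331) = 2334918002242/331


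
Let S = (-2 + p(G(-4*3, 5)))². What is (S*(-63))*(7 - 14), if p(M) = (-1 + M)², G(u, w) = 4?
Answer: 21609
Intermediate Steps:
S = 49 (S = (-2 + (-1 + 4)²)² = (-2 + 3²)² = (-2 + 9)² = 7² = 49)
(S*(-63))*(7 - 14) = (49*(-63))*(7 - 14) = -3087*(-7) = 21609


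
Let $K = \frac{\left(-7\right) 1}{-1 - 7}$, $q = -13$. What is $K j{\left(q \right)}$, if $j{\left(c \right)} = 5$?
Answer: $\frac{35}{8} \approx 4.375$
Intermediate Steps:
$K = \frac{7}{8}$ ($K = - \frac{7}{-8} = \left(-7\right) \left(- \frac{1}{8}\right) = \frac{7}{8} \approx 0.875$)
$K j{\left(q \right)} = \frac{7}{8} \cdot 5 = \frac{35}{8}$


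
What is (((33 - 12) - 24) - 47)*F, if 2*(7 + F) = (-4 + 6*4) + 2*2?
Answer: -250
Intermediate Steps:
F = 5 (F = -7 + ((-4 + 6*4) + 2*2)/2 = -7 + ((-4 + 24) + 4)/2 = -7 + (20 + 4)/2 = -7 + (½)*24 = -7 + 12 = 5)
(((33 - 12) - 24) - 47)*F = (((33 - 12) - 24) - 47)*5 = ((21 - 24) - 47)*5 = (-3 - 47)*5 = -50*5 = -250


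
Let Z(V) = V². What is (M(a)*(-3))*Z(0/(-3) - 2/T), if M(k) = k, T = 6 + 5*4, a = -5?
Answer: 15/169 ≈ 0.088757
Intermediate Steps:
T = 26 (T = 6 + 20 = 26)
(M(a)*(-3))*Z(0/(-3) - 2/T) = (-5*(-3))*(0/(-3) - 2/26)² = 15*(0*(-⅓) - 2*1/26)² = 15*(0 - 1/13)² = 15*(-1/13)² = 15*(1/169) = 15/169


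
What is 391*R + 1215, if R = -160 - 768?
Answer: -361633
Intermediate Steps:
R = -928
391*R + 1215 = 391*(-928) + 1215 = -362848 + 1215 = -361633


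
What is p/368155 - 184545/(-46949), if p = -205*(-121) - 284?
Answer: 69092400904/17284509095 ≈ 3.9974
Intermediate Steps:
p = 24521 (p = 24805 - 284 = 24521)
p/368155 - 184545/(-46949) = 24521/368155 - 184545/(-46949) = 24521*(1/368155) - 184545*(-1/46949) = 24521/368155 + 184545/46949 = 69092400904/17284509095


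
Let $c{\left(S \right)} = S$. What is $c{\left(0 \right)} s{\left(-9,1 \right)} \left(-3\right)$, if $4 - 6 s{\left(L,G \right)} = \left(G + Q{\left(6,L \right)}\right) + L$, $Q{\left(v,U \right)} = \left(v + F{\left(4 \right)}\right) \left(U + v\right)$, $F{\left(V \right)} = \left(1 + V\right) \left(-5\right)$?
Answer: $0$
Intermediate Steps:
$F{\left(V \right)} = -5 - 5 V$
$Q{\left(v,U \right)} = \left(-25 + v\right) \left(U + v\right)$ ($Q{\left(v,U \right)} = \left(v - 25\right) \left(U + v\right) = \left(-25 + v\right) \left(U + v\right)$)
$s{\left(L,G \right)} = \frac{59}{3} + 3 L - \frac{G}{6}$ ($s{\left(L,G \right)} = \frac{2}{3} - \frac{\left(G - \left(150 - 36 + 25 L - L 6\right)\right) + L}{6} = \frac{2}{3} - \frac{\left(G + \left(36 - 25 L - 150 + 6 L\right)\right) + L}{6} = \frac{2}{3} - \frac{\left(G - \left(114 + 19 L\right)\right) + L}{6} = \frac{2}{3} - \frac{\left(-114 + G - 19 L\right) + L}{6} = \frac{2}{3} - \frac{-114 + G - 18 L}{6} = \frac{2}{3} + \left(19 + 3 L - \frac{G}{6}\right) = \frac{59}{3} + 3 L - \frac{G}{6}$)
$c{\left(0 \right)} s{\left(-9,1 \right)} \left(-3\right) = 0 \left(\frac{59}{3} + 3 \left(-9\right) - \frac{1}{6}\right) \left(-3\right) = 0 \left(\frac{59}{3} - 27 - \frac{1}{6}\right) \left(-3\right) = 0 \left(- \frac{15}{2}\right) \left(-3\right) = 0 \left(-3\right) = 0$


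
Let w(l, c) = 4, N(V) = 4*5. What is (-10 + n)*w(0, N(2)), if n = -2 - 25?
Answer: -148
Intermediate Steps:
N(V) = 20
n = -27
(-10 + n)*w(0, N(2)) = (-10 - 27)*4 = -37*4 = -148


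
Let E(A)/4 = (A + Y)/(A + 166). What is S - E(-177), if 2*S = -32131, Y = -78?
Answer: -355481/22 ≈ -16158.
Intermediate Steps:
S = -32131/2 (S = (½)*(-32131) = -32131/2 ≈ -16066.)
E(A) = 4*(-78 + A)/(166 + A) (E(A) = 4*((A - 78)/(A + 166)) = 4*((-78 + A)/(166 + A)) = 4*(-78 + A)/(166 + A))
S - E(-177) = -32131/2 - 4*(-78 - 177)/(166 - 177) = -32131/2 - 4*(-255)/(-11) = -32131/2 - 4*(-1)*(-255)/11 = -32131/2 - 1*1020/11 = -32131/2 - 1020/11 = -355481/22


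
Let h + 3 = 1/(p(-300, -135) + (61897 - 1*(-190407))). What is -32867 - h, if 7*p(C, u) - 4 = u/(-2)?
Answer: -116088760750/3532399 ≈ -32864.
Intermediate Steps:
p(C, u) = 4/7 - u/14 (p(C, u) = 4/7 + (u/(-2))/7 = 4/7 + (u*(-1/2))/7 = 4/7 + (-u/2)/7 = 4/7 - u/14)
h = -10597183/3532399 (h = -3 + 1/((4/7 - 1/14*(-135)) + (61897 - 1*(-190407))) = -3 + 1/((4/7 + 135/14) + (61897 + 190407)) = -3 + 1/(143/14 + 252304) = -3 + 1/(3532399/14) = -3 + 14/3532399 = -10597183/3532399 ≈ -3.0000)
-32867 - h = -32867 - 1*(-10597183/3532399) = -32867 + 10597183/3532399 = -116088760750/3532399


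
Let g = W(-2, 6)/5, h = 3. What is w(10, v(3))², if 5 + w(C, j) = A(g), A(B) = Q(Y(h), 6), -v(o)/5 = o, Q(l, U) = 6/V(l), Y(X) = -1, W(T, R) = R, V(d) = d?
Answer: 121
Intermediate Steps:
Q(l, U) = 6/l
g = 6/5 ≈ 1.2000
v(o) = -5*o
A(B) = -6 (A(B) = 6/(-1) = 6*(-1) = -6)
w(C, j) = -11 (w(C, j) = -5 - 6 = -11)
w(10, v(3))² = (-11)² = 121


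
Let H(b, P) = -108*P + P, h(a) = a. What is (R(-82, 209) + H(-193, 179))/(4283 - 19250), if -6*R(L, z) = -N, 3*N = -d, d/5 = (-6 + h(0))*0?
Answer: 19153/14967 ≈ 1.2797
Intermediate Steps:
H(b, P) = -107*P
d = 0 (d = 5*((-6 + 0)*0) = 5*(-6*0) = 5*0 = 0)
N = 0 (N = (-1*0)/3 = (1/3)*0 = 0)
R(L, z) = 0 (R(L, z) = -(-1)*0/6 = -1/6*0 = 0)
(R(-82, 209) + H(-193, 179))/(4283 - 19250) = (0 - 107*179)/(4283 - 19250) = (0 - 19153)/(-14967) = -19153*(-1/14967) = 19153/14967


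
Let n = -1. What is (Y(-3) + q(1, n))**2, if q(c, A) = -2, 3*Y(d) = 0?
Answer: 4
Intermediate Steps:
Y(d) = 0 (Y(d) = (1/3)*0 = 0)
(Y(-3) + q(1, n))**2 = (0 - 2)**2 = (-2)**2 = 4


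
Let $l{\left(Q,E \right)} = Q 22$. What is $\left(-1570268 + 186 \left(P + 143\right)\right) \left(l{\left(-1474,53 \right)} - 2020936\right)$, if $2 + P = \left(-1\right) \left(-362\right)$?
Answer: $3032223152440$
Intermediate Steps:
$l{\left(Q,E \right)} = 22 Q$
$P = 360$ ($P = -2 - -362 = -2 + 362 = 360$)
$\left(-1570268 + 186 \left(P + 143\right)\right) \left(l{\left(-1474,53 \right)} - 2020936\right) = \left(-1570268 + 186 \left(360 + 143\right)\right) \left(22 \left(-1474\right) - 2020936\right) = \left(-1570268 + 186 \cdot 503\right) \left(-32428 - 2020936\right) = \left(-1570268 + 93558\right) \left(-2053364\right) = \left(-1476710\right) \left(-2053364\right) = 3032223152440$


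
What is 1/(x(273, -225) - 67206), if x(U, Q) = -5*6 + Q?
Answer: -1/67461 ≈ -1.4823e-5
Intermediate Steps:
x(U, Q) = -30 + Q
1/(x(273, -225) - 67206) = 1/((-30 - 225) - 67206) = 1/(-255 - 67206) = 1/(-67461) = -1/67461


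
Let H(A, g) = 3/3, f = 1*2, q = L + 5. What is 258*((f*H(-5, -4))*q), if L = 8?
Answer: 6708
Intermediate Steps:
q = 13 (q = 8 + 5 = 13)
f = 2
H(A, g) = 1 (H(A, g) = 3*(⅓) = 1)
258*((f*H(-5, -4))*q) = 258*((2*1)*13) = 258*(2*13) = 258*26 = 6708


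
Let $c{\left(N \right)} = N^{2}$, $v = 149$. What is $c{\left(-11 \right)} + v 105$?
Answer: $15766$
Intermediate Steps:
$c{\left(-11 \right)} + v 105 = \left(-11\right)^{2} + 149 \cdot 105 = 121 + 15645 = 15766$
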